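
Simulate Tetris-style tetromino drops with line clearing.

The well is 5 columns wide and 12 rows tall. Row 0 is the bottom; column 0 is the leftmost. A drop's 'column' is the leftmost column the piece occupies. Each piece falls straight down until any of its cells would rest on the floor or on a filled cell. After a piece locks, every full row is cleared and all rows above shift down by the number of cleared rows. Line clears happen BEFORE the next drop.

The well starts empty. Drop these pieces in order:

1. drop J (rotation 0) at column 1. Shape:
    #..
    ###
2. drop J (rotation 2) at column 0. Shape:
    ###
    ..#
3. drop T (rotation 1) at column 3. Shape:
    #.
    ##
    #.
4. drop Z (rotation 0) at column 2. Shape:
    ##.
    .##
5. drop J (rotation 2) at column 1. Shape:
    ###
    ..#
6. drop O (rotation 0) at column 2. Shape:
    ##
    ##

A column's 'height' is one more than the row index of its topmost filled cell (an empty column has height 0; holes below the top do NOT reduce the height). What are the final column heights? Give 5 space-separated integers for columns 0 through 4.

Answer: 0 7 9 9 4

Derivation:
Drop 1: J rot0 at col 1 lands with bottom-row=0; cleared 0 line(s) (total 0); column heights now [0 2 1 1 0], max=2
Drop 2: J rot2 at col 0 lands with bottom-row=1; cleared 0 line(s) (total 0); column heights now [3 3 3 1 0], max=3
Drop 3: T rot1 at col 3 lands with bottom-row=1; cleared 1 line(s) (total 1); column heights now [0 2 2 3 0], max=3
Drop 4: Z rot0 at col 2 lands with bottom-row=3; cleared 0 line(s) (total 1); column heights now [0 2 5 5 4], max=5
Drop 5: J rot2 at col 1 lands with bottom-row=5; cleared 0 line(s) (total 1); column heights now [0 7 7 7 4], max=7
Drop 6: O rot0 at col 2 lands with bottom-row=7; cleared 0 line(s) (total 1); column heights now [0 7 9 9 4], max=9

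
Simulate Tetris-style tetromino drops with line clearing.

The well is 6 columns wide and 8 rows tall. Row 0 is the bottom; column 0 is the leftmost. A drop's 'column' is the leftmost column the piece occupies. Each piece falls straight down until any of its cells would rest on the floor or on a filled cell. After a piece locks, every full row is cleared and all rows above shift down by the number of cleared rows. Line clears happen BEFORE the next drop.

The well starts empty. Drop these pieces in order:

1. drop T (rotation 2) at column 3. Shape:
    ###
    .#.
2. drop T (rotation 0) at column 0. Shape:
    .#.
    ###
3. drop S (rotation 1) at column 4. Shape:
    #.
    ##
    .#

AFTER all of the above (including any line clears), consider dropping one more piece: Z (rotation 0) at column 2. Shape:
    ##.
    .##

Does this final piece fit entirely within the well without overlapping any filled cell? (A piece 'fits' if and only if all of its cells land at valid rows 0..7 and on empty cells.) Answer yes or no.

Drop 1: T rot2 at col 3 lands with bottom-row=0; cleared 0 line(s) (total 0); column heights now [0 0 0 2 2 2], max=2
Drop 2: T rot0 at col 0 lands with bottom-row=0; cleared 0 line(s) (total 0); column heights now [1 2 1 2 2 2], max=2
Drop 3: S rot1 at col 4 lands with bottom-row=2; cleared 0 line(s) (total 0); column heights now [1 2 1 2 5 4], max=5
Test piece Z rot0 at col 2 (width 3): heights before test = [1 2 1 2 5 4]; fits = True

Answer: yes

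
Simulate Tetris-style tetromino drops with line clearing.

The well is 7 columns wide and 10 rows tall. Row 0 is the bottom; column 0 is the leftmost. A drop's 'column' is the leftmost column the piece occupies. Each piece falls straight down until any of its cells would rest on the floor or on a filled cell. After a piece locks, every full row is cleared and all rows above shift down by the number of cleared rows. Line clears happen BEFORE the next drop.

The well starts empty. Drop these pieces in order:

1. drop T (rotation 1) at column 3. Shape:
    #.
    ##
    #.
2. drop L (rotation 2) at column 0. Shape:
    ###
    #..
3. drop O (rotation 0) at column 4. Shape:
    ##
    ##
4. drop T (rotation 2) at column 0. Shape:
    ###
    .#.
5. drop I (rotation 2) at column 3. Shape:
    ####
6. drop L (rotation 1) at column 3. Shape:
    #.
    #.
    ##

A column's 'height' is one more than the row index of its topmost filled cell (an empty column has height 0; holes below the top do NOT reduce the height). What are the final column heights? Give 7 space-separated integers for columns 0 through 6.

Answer: 4 4 4 8 6 5 5

Derivation:
Drop 1: T rot1 at col 3 lands with bottom-row=0; cleared 0 line(s) (total 0); column heights now [0 0 0 3 2 0 0], max=3
Drop 2: L rot2 at col 0 lands with bottom-row=0; cleared 0 line(s) (total 0); column heights now [2 2 2 3 2 0 0], max=3
Drop 3: O rot0 at col 4 lands with bottom-row=2; cleared 0 line(s) (total 0); column heights now [2 2 2 3 4 4 0], max=4
Drop 4: T rot2 at col 0 lands with bottom-row=2; cleared 0 line(s) (total 0); column heights now [4 4 4 3 4 4 0], max=4
Drop 5: I rot2 at col 3 lands with bottom-row=4; cleared 0 line(s) (total 0); column heights now [4 4 4 5 5 5 5], max=5
Drop 6: L rot1 at col 3 lands with bottom-row=5; cleared 0 line(s) (total 0); column heights now [4 4 4 8 6 5 5], max=8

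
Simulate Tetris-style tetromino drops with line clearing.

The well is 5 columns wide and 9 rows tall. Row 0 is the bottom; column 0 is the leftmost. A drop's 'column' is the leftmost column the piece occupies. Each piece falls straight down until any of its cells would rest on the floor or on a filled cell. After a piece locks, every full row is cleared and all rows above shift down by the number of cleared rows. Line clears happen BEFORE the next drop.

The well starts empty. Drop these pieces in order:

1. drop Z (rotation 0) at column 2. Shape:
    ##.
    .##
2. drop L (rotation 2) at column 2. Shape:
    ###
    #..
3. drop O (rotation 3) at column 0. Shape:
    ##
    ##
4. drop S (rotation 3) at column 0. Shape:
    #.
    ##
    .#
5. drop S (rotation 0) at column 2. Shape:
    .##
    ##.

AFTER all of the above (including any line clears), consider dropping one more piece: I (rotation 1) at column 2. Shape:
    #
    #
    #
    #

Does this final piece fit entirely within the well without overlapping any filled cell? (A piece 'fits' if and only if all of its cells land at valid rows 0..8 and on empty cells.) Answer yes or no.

Drop 1: Z rot0 at col 2 lands with bottom-row=0; cleared 0 line(s) (total 0); column heights now [0 0 2 2 1], max=2
Drop 2: L rot2 at col 2 lands with bottom-row=2; cleared 0 line(s) (total 0); column heights now [0 0 4 4 4], max=4
Drop 3: O rot3 at col 0 lands with bottom-row=0; cleared 0 line(s) (total 0); column heights now [2 2 4 4 4], max=4
Drop 4: S rot3 at col 0 lands with bottom-row=2; cleared 1 line(s) (total 1); column heights now [4 3 3 2 1], max=4
Drop 5: S rot0 at col 2 lands with bottom-row=3; cleared 0 line(s) (total 1); column heights now [4 3 4 5 5], max=5
Test piece I rot1 at col 2 (width 1): heights before test = [4 3 4 5 5]; fits = True

Answer: yes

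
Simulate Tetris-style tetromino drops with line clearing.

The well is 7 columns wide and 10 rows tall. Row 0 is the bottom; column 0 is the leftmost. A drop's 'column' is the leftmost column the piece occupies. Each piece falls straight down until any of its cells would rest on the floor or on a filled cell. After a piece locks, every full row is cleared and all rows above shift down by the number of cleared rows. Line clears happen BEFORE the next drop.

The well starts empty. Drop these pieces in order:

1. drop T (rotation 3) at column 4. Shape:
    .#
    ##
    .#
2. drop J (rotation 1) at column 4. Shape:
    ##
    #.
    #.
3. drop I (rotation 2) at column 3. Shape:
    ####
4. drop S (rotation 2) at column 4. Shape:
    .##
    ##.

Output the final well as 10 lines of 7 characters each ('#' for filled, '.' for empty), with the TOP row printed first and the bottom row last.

Drop 1: T rot3 at col 4 lands with bottom-row=0; cleared 0 line(s) (total 0); column heights now [0 0 0 0 2 3 0], max=3
Drop 2: J rot1 at col 4 lands with bottom-row=2; cleared 0 line(s) (total 0); column heights now [0 0 0 0 5 5 0], max=5
Drop 3: I rot2 at col 3 lands with bottom-row=5; cleared 0 line(s) (total 0); column heights now [0 0 0 6 6 6 6], max=6
Drop 4: S rot2 at col 4 lands with bottom-row=6; cleared 0 line(s) (total 0); column heights now [0 0 0 6 7 8 8], max=8

Answer: .......
.......
.....##
....##.
...####
....##.
....#..
....##.
....##.
.....#.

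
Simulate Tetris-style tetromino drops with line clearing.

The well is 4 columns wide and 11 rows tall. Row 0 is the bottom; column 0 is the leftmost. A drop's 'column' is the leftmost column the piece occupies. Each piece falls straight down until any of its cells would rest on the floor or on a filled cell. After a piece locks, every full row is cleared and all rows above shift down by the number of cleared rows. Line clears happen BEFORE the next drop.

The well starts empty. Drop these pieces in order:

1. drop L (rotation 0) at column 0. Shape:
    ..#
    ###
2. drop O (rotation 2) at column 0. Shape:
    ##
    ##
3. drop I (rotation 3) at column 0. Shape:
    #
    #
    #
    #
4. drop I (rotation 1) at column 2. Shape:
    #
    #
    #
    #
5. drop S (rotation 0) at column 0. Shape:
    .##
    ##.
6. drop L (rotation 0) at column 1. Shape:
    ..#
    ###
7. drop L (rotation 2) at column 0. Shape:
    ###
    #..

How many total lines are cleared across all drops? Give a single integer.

Drop 1: L rot0 at col 0 lands with bottom-row=0; cleared 0 line(s) (total 0); column heights now [1 1 2 0], max=2
Drop 2: O rot2 at col 0 lands with bottom-row=1; cleared 0 line(s) (total 0); column heights now [3 3 2 0], max=3
Drop 3: I rot3 at col 0 lands with bottom-row=3; cleared 0 line(s) (total 0); column heights now [7 3 2 0], max=7
Drop 4: I rot1 at col 2 lands with bottom-row=2; cleared 0 line(s) (total 0); column heights now [7 3 6 0], max=7
Drop 5: S rot0 at col 0 lands with bottom-row=7; cleared 0 line(s) (total 0); column heights now [8 9 9 0], max=9
Drop 6: L rot0 at col 1 lands with bottom-row=9; cleared 0 line(s) (total 0); column heights now [8 10 10 11], max=11
Drop 7: L rot2 at col 0 lands with bottom-row=9; cleared 2 line(s) (total 2); column heights now [8 9 9 0], max=9

Answer: 2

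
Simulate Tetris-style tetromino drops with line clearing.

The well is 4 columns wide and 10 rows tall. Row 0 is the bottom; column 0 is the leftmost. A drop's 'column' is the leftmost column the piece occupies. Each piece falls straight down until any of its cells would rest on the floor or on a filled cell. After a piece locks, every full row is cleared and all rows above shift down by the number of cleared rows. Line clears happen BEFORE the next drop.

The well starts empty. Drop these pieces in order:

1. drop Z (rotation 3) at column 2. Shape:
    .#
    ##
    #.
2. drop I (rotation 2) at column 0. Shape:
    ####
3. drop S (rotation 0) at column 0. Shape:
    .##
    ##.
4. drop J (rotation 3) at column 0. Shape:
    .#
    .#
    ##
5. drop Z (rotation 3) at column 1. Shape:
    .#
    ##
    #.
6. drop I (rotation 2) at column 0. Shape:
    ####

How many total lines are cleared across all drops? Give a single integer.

Drop 1: Z rot3 at col 2 lands with bottom-row=0; cleared 0 line(s) (total 0); column heights now [0 0 2 3], max=3
Drop 2: I rot2 at col 0 lands with bottom-row=3; cleared 1 line(s) (total 1); column heights now [0 0 2 3], max=3
Drop 3: S rot0 at col 0 lands with bottom-row=1; cleared 1 line(s) (total 2); column heights now [0 2 2 2], max=2
Drop 4: J rot3 at col 0 lands with bottom-row=2; cleared 0 line(s) (total 2); column heights now [3 5 2 2], max=5
Drop 5: Z rot3 at col 1 lands with bottom-row=5; cleared 0 line(s) (total 2); column heights now [3 7 8 2], max=8
Drop 6: I rot2 at col 0 lands with bottom-row=8; cleared 1 line(s) (total 3); column heights now [3 7 8 2], max=8

Answer: 3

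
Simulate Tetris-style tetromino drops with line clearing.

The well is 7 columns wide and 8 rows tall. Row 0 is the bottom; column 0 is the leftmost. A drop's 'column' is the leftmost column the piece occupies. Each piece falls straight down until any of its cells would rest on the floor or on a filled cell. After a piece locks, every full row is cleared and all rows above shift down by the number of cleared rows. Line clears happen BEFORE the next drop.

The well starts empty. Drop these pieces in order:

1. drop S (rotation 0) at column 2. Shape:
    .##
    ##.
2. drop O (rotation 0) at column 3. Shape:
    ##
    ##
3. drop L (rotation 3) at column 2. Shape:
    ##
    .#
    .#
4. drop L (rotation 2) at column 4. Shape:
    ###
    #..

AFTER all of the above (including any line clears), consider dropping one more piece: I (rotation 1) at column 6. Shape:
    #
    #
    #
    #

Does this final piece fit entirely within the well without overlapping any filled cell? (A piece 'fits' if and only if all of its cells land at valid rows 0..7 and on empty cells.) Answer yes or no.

Drop 1: S rot0 at col 2 lands with bottom-row=0; cleared 0 line(s) (total 0); column heights now [0 0 1 2 2 0 0], max=2
Drop 2: O rot0 at col 3 lands with bottom-row=2; cleared 0 line(s) (total 0); column heights now [0 0 1 4 4 0 0], max=4
Drop 3: L rot3 at col 2 lands with bottom-row=4; cleared 0 line(s) (total 0); column heights now [0 0 7 7 4 0 0], max=7
Drop 4: L rot2 at col 4 lands with bottom-row=4; cleared 0 line(s) (total 0); column heights now [0 0 7 7 6 6 6], max=7
Test piece I rot1 at col 6 (width 1): heights before test = [0 0 7 7 6 6 6]; fits = False

Answer: no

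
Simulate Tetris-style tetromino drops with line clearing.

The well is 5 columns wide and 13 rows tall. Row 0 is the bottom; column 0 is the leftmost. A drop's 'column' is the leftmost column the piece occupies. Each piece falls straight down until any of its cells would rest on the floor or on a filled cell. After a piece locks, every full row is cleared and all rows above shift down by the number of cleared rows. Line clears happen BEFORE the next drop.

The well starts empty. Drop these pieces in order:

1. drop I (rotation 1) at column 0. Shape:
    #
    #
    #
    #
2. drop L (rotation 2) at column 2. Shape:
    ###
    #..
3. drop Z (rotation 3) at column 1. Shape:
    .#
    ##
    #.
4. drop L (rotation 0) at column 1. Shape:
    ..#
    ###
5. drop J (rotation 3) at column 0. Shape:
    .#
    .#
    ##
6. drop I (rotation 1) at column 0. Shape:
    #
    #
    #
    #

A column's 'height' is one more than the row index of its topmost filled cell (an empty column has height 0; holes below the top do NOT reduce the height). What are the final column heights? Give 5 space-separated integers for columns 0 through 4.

Answer: 9 7 4 5 0

Derivation:
Drop 1: I rot1 at col 0 lands with bottom-row=0; cleared 0 line(s) (total 0); column heights now [4 0 0 0 0], max=4
Drop 2: L rot2 at col 2 lands with bottom-row=0; cleared 0 line(s) (total 0); column heights now [4 0 2 2 2], max=4
Drop 3: Z rot3 at col 1 lands with bottom-row=1; cleared 1 line(s) (total 1); column heights now [3 2 3 0 0], max=3
Drop 4: L rot0 at col 1 lands with bottom-row=3; cleared 0 line(s) (total 1); column heights now [3 4 4 5 0], max=5
Drop 5: J rot3 at col 0 lands with bottom-row=4; cleared 0 line(s) (total 1); column heights now [5 7 4 5 0], max=7
Drop 6: I rot1 at col 0 lands with bottom-row=5; cleared 0 line(s) (total 1); column heights now [9 7 4 5 0], max=9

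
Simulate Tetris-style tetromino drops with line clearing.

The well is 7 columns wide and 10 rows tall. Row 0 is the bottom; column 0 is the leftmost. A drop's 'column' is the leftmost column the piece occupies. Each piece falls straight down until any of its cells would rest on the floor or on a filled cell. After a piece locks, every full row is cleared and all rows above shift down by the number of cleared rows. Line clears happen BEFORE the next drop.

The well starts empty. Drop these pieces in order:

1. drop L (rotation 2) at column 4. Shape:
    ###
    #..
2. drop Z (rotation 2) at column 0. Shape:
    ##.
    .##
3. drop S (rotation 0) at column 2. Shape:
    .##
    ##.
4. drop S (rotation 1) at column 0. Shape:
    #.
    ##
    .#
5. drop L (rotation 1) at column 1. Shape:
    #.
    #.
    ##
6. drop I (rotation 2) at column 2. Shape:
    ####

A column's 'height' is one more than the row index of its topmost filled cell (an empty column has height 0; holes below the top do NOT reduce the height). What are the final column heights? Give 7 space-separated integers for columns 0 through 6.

Answer: 4 6 5 5 5 5 0

Derivation:
Drop 1: L rot2 at col 4 lands with bottom-row=0; cleared 0 line(s) (total 0); column heights now [0 0 0 0 2 2 2], max=2
Drop 2: Z rot2 at col 0 lands with bottom-row=0; cleared 0 line(s) (total 0); column heights now [2 2 1 0 2 2 2], max=2
Drop 3: S rot0 at col 2 lands with bottom-row=1; cleared 1 line(s) (total 1); column heights now [0 1 1 2 2 0 0], max=2
Drop 4: S rot1 at col 0 lands with bottom-row=1; cleared 0 line(s) (total 1); column heights now [4 3 1 2 2 0 0], max=4
Drop 5: L rot1 at col 1 lands with bottom-row=3; cleared 0 line(s) (total 1); column heights now [4 6 4 2 2 0 0], max=6
Drop 6: I rot2 at col 2 lands with bottom-row=4; cleared 0 line(s) (total 1); column heights now [4 6 5 5 5 5 0], max=6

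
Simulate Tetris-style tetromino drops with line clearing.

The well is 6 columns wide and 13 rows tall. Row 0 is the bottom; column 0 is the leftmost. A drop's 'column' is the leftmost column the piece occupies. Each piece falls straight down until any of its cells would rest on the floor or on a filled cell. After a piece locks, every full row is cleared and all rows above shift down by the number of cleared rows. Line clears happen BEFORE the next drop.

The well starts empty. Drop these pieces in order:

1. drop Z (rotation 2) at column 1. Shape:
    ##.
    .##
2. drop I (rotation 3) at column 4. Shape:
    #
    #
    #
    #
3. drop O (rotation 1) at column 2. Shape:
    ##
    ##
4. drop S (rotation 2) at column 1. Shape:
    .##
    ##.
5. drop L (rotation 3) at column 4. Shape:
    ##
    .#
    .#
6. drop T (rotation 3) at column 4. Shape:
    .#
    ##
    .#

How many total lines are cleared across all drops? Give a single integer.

Drop 1: Z rot2 at col 1 lands with bottom-row=0; cleared 0 line(s) (total 0); column heights now [0 2 2 1 0 0], max=2
Drop 2: I rot3 at col 4 lands with bottom-row=0; cleared 0 line(s) (total 0); column heights now [0 2 2 1 4 0], max=4
Drop 3: O rot1 at col 2 lands with bottom-row=2; cleared 0 line(s) (total 0); column heights now [0 2 4 4 4 0], max=4
Drop 4: S rot2 at col 1 lands with bottom-row=4; cleared 0 line(s) (total 0); column heights now [0 5 6 6 4 0], max=6
Drop 5: L rot3 at col 4 lands with bottom-row=2; cleared 0 line(s) (total 0); column heights now [0 5 6 6 5 5], max=6
Drop 6: T rot3 at col 4 lands with bottom-row=5; cleared 0 line(s) (total 0); column heights now [0 5 6 6 7 8], max=8

Answer: 0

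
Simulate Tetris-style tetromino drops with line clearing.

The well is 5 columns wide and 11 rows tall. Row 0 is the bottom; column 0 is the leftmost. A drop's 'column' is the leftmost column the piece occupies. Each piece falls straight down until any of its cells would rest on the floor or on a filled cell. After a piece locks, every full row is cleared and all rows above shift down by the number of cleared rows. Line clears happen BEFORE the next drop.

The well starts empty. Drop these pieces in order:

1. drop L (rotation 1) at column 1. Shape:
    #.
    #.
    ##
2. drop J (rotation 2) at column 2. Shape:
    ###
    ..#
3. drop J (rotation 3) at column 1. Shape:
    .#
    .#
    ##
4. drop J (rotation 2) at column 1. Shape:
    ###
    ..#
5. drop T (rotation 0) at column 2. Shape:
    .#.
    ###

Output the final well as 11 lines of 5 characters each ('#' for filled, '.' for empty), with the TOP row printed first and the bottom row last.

Drop 1: L rot1 at col 1 lands with bottom-row=0; cleared 0 line(s) (total 0); column heights now [0 3 1 0 0], max=3
Drop 2: J rot2 at col 2 lands with bottom-row=0; cleared 0 line(s) (total 0); column heights now [0 3 2 2 2], max=3
Drop 3: J rot3 at col 1 lands with bottom-row=3; cleared 0 line(s) (total 0); column heights now [0 4 6 2 2], max=6
Drop 4: J rot2 at col 1 lands with bottom-row=5; cleared 0 line(s) (total 0); column heights now [0 7 7 7 2], max=7
Drop 5: T rot0 at col 2 lands with bottom-row=7; cleared 0 line(s) (total 0); column heights now [0 7 8 9 8], max=9

Answer: .....
.....
...#.
..###
.###.
..##.
..#..
.##..
.#...
.####
.##.#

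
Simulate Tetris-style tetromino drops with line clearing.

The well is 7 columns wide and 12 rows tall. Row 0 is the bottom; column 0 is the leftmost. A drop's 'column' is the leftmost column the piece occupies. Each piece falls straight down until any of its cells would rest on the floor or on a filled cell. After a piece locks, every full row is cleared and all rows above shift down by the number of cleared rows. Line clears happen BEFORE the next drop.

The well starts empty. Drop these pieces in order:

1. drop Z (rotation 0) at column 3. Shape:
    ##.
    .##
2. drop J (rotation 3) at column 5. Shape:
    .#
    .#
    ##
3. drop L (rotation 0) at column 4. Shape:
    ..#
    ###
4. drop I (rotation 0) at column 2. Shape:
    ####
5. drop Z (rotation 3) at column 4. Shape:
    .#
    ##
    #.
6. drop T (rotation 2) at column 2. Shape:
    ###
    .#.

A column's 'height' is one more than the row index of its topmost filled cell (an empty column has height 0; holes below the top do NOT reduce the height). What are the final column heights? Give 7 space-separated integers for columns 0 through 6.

Answer: 0 0 9 9 9 9 6

Derivation:
Drop 1: Z rot0 at col 3 lands with bottom-row=0; cleared 0 line(s) (total 0); column heights now [0 0 0 2 2 1 0], max=2
Drop 2: J rot3 at col 5 lands with bottom-row=1; cleared 0 line(s) (total 0); column heights now [0 0 0 2 2 2 4], max=4
Drop 3: L rot0 at col 4 lands with bottom-row=4; cleared 0 line(s) (total 0); column heights now [0 0 0 2 5 5 6], max=6
Drop 4: I rot0 at col 2 lands with bottom-row=5; cleared 0 line(s) (total 0); column heights now [0 0 6 6 6 6 6], max=6
Drop 5: Z rot3 at col 4 lands with bottom-row=6; cleared 0 line(s) (total 0); column heights now [0 0 6 6 8 9 6], max=9
Drop 6: T rot2 at col 2 lands with bottom-row=7; cleared 0 line(s) (total 0); column heights now [0 0 9 9 9 9 6], max=9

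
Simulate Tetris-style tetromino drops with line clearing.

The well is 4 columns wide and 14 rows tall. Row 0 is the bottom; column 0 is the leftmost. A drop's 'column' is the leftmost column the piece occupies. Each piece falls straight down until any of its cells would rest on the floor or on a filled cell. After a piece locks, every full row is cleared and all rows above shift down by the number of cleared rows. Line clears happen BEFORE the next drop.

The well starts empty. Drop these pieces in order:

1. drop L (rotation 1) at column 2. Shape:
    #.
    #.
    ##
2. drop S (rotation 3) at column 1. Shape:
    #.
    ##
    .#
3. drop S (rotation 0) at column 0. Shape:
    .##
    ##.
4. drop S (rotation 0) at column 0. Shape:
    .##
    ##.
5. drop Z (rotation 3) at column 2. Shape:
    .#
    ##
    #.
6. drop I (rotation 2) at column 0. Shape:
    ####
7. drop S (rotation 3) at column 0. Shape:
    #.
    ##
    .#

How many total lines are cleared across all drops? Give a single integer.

Answer: 2

Derivation:
Drop 1: L rot1 at col 2 lands with bottom-row=0; cleared 0 line(s) (total 0); column heights now [0 0 3 1], max=3
Drop 2: S rot3 at col 1 lands with bottom-row=3; cleared 0 line(s) (total 0); column heights now [0 6 5 1], max=6
Drop 3: S rot0 at col 0 lands with bottom-row=6; cleared 0 line(s) (total 0); column heights now [7 8 8 1], max=8
Drop 4: S rot0 at col 0 lands with bottom-row=8; cleared 0 line(s) (total 0); column heights now [9 10 10 1], max=10
Drop 5: Z rot3 at col 2 lands with bottom-row=10; cleared 0 line(s) (total 0); column heights now [9 10 12 13], max=13
Drop 6: I rot2 at col 0 lands with bottom-row=13; cleared 1 line(s) (total 1); column heights now [9 10 12 13], max=13
Drop 7: S rot3 at col 0 lands with bottom-row=10; cleared 1 line(s) (total 2); column heights now [12 11 11 12], max=12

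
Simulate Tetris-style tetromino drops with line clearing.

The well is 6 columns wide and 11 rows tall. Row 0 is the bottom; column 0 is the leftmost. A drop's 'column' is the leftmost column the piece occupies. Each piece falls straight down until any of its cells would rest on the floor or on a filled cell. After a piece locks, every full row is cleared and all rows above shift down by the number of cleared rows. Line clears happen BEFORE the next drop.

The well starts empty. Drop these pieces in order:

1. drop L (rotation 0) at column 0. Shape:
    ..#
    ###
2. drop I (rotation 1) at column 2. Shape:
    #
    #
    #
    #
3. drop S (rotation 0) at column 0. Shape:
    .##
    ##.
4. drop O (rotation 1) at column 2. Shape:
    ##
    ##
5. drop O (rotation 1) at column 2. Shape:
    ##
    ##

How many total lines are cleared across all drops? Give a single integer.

Answer: 0

Derivation:
Drop 1: L rot0 at col 0 lands with bottom-row=0; cleared 0 line(s) (total 0); column heights now [1 1 2 0 0 0], max=2
Drop 2: I rot1 at col 2 lands with bottom-row=2; cleared 0 line(s) (total 0); column heights now [1 1 6 0 0 0], max=6
Drop 3: S rot0 at col 0 lands with bottom-row=5; cleared 0 line(s) (total 0); column heights now [6 7 7 0 0 0], max=7
Drop 4: O rot1 at col 2 lands with bottom-row=7; cleared 0 line(s) (total 0); column heights now [6 7 9 9 0 0], max=9
Drop 5: O rot1 at col 2 lands with bottom-row=9; cleared 0 line(s) (total 0); column heights now [6 7 11 11 0 0], max=11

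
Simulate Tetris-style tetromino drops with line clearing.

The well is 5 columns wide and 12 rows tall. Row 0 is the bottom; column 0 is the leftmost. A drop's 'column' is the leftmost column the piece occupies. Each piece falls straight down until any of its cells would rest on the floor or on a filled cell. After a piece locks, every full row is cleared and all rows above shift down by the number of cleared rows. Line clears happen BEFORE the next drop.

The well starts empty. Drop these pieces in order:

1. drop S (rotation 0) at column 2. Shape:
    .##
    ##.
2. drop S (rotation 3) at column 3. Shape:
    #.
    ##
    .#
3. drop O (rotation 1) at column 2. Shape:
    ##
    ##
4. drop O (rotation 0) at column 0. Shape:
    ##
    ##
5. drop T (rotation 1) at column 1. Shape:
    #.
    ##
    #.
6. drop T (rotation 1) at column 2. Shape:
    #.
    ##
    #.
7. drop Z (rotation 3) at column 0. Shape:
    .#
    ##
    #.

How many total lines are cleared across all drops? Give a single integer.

Answer: 0

Derivation:
Drop 1: S rot0 at col 2 lands with bottom-row=0; cleared 0 line(s) (total 0); column heights now [0 0 1 2 2], max=2
Drop 2: S rot3 at col 3 lands with bottom-row=2; cleared 0 line(s) (total 0); column heights now [0 0 1 5 4], max=5
Drop 3: O rot1 at col 2 lands with bottom-row=5; cleared 0 line(s) (total 0); column heights now [0 0 7 7 4], max=7
Drop 4: O rot0 at col 0 lands with bottom-row=0; cleared 0 line(s) (total 0); column heights now [2 2 7 7 4], max=7
Drop 5: T rot1 at col 1 lands with bottom-row=6; cleared 0 line(s) (total 0); column heights now [2 9 8 7 4], max=9
Drop 6: T rot1 at col 2 lands with bottom-row=8; cleared 0 line(s) (total 0); column heights now [2 9 11 10 4], max=11
Drop 7: Z rot3 at col 0 lands with bottom-row=8; cleared 0 line(s) (total 0); column heights now [10 11 11 10 4], max=11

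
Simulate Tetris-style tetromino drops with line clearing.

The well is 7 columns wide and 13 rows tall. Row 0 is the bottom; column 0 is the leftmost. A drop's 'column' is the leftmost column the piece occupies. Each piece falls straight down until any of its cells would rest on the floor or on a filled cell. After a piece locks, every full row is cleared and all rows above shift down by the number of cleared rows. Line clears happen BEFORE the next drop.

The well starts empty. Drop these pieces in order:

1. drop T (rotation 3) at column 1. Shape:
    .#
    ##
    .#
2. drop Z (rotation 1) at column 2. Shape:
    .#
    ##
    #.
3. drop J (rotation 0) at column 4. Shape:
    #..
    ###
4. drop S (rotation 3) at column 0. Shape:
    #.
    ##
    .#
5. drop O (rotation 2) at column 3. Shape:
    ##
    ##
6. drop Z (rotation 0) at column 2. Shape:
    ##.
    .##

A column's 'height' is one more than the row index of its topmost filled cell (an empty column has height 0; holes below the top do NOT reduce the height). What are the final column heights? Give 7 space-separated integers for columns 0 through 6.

Drop 1: T rot3 at col 1 lands with bottom-row=0; cleared 0 line(s) (total 0); column heights now [0 2 3 0 0 0 0], max=3
Drop 2: Z rot1 at col 2 lands with bottom-row=3; cleared 0 line(s) (total 0); column heights now [0 2 5 6 0 0 0], max=6
Drop 3: J rot0 at col 4 lands with bottom-row=0; cleared 0 line(s) (total 0); column heights now [0 2 5 6 2 1 1], max=6
Drop 4: S rot3 at col 0 lands with bottom-row=2; cleared 0 line(s) (total 0); column heights now [5 4 5 6 2 1 1], max=6
Drop 5: O rot2 at col 3 lands with bottom-row=6; cleared 0 line(s) (total 0); column heights now [5 4 5 8 8 1 1], max=8
Drop 6: Z rot0 at col 2 lands with bottom-row=8; cleared 0 line(s) (total 0); column heights now [5 4 10 10 9 1 1], max=10

Answer: 5 4 10 10 9 1 1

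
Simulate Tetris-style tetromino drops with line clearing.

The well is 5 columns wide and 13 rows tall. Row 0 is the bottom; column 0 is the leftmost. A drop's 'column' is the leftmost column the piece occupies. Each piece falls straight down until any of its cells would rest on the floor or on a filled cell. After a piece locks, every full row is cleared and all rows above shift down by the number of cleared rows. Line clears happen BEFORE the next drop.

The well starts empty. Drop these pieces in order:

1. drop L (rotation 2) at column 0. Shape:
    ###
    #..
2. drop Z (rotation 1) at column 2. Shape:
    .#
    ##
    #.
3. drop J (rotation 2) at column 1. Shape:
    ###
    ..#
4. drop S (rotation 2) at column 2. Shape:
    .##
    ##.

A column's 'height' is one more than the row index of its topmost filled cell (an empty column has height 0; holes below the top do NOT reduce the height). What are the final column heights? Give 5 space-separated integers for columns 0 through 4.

Drop 1: L rot2 at col 0 lands with bottom-row=0; cleared 0 line(s) (total 0); column heights now [2 2 2 0 0], max=2
Drop 2: Z rot1 at col 2 lands with bottom-row=2; cleared 0 line(s) (total 0); column heights now [2 2 4 5 0], max=5
Drop 3: J rot2 at col 1 lands with bottom-row=5; cleared 0 line(s) (total 0); column heights now [2 7 7 7 0], max=7
Drop 4: S rot2 at col 2 lands with bottom-row=7; cleared 0 line(s) (total 0); column heights now [2 7 8 9 9], max=9

Answer: 2 7 8 9 9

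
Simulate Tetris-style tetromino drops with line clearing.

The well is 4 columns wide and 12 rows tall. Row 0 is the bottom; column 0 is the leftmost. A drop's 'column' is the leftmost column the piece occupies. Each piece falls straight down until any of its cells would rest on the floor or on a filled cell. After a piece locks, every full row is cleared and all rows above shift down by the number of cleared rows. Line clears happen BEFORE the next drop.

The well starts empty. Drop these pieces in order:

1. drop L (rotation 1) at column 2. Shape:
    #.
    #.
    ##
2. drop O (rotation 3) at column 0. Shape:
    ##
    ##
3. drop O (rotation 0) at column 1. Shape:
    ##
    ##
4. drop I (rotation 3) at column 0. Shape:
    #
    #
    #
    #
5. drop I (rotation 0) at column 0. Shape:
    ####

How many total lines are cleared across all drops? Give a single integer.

Drop 1: L rot1 at col 2 lands with bottom-row=0; cleared 0 line(s) (total 0); column heights now [0 0 3 1], max=3
Drop 2: O rot3 at col 0 lands with bottom-row=0; cleared 1 line(s) (total 1); column heights now [1 1 2 0], max=2
Drop 3: O rot0 at col 1 lands with bottom-row=2; cleared 0 line(s) (total 1); column heights now [1 4 4 0], max=4
Drop 4: I rot3 at col 0 lands with bottom-row=1; cleared 0 line(s) (total 1); column heights now [5 4 4 0], max=5
Drop 5: I rot0 at col 0 lands with bottom-row=5; cleared 1 line(s) (total 2); column heights now [5 4 4 0], max=5

Answer: 2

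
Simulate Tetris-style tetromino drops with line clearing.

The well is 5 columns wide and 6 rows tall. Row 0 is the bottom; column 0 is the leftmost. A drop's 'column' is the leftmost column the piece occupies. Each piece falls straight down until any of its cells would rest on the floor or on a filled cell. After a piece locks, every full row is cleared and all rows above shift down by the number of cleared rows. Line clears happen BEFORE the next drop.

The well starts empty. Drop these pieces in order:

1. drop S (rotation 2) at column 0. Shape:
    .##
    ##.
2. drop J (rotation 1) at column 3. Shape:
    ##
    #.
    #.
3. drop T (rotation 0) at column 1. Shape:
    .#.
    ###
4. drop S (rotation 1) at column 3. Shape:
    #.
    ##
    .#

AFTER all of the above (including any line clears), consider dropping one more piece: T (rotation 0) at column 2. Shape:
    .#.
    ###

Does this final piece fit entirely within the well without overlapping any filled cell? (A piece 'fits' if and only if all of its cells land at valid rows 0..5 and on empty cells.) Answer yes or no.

Answer: no

Derivation:
Drop 1: S rot2 at col 0 lands with bottom-row=0; cleared 0 line(s) (total 0); column heights now [1 2 2 0 0], max=2
Drop 2: J rot1 at col 3 lands with bottom-row=0; cleared 0 line(s) (total 0); column heights now [1 2 2 3 3], max=3
Drop 3: T rot0 at col 1 lands with bottom-row=3; cleared 0 line(s) (total 0); column heights now [1 4 5 4 3], max=5
Drop 4: S rot1 at col 3 lands with bottom-row=3; cleared 0 line(s) (total 0); column heights now [1 4 5 6 5], max=6
Test piece T rot0 at col 2 (width 3): heights before test = [1 4 5 6 5]; fits = False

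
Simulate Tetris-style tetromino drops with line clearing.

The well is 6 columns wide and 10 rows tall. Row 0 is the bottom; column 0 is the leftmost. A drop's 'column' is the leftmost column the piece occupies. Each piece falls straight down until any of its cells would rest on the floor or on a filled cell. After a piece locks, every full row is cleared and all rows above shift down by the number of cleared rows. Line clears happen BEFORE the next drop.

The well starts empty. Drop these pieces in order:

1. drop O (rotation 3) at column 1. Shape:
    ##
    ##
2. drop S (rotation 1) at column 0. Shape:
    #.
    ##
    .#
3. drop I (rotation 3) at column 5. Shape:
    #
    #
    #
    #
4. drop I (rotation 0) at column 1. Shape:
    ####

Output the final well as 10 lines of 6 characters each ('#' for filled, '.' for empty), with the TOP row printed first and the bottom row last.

Drop 1: O rot3 at col 1 lands with bottom-row=0; cleared 0 line(s) (total 0); column heights now [0 2 2 0 0 0], max=2
Drop 2: S rot1 at col 0 lands with bottom-row=2; cleared 0 line(s) (total 0); column heights now [5 4 2 0 0 0], max=5
Drop 3: I rot3 at col 5 lands with bottom-row=0; cleared 0 line(s) (total 0); column heights now [5 4 2 0 0 4], max=5
Drop 4: I rot0 at col 1 lands with bottom-row=4; cleared 0 line(s) (total 0); column heights now [5 5 5 5 5 4], max=5

Answer: ......
......
......
......
......
#####.
##...#
.#...#
.##..#
.##..#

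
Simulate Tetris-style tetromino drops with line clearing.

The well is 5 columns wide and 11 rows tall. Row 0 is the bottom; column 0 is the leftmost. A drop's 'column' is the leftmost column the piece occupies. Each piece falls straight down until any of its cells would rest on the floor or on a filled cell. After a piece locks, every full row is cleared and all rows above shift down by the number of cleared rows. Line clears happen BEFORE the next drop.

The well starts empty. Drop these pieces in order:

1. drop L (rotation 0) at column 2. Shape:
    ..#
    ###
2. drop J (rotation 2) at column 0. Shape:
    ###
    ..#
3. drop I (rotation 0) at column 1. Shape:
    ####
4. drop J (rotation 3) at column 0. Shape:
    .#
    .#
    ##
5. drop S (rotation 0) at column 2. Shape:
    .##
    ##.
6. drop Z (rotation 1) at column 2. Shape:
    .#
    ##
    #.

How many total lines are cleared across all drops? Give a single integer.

Answer: 0

Derivation:
Drop 1: L rot0 at col 2 lands with bottom-row=0; cleared 0 line(s) (total 0); column heights now [0 0 1 1 2], max=2
Drop 2: J rot2 at col 0 lands with bottom-row=1; cleared 0 line(s) (total 0); column heights now [3 3 3 1 2], max=3
Drop 3: I rot0 at col 1 lands with bottom-row=3; cleared 0 line(s) (total 0); column heights now [3 4 4 4 4], max=4
Drop 4: J rot3 at col 0 lands with bottom-row=4; cleared 0 line(s) (total 0); column heights now [5 7 4 4 4], max=7
Drop 5: S rot0 at col 2 lands with bottom-row=4; cleared 0 line(s) (total 0); column heights now [5 7 5 6 6], max=7
Drop 6: Z rot1 at col 2 lands with bottom-row=5; cleared 0 line(s) (total 0); column heights now [5 7 7 8 6], max=8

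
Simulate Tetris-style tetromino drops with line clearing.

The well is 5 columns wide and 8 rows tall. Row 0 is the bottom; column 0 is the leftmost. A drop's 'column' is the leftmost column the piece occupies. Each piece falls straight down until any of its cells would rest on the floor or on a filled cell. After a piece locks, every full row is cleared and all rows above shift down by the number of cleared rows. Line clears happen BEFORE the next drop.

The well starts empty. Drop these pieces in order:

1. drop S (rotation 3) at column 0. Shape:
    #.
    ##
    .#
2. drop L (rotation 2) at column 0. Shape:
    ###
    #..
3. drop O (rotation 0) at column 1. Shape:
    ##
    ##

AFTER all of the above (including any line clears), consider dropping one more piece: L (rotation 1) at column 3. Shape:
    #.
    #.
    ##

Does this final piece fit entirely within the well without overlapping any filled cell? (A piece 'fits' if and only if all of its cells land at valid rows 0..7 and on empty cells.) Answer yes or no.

Drop 1: S rot3 at col 0 lands with bottom-row=0; cleared 0 line(s) (total 0); column heights now [3 2 0 0 0], max=3
Drop 2: L rot2 at col 0 lands with bottom-row=3; cleared 0 line(s) (total 0); column heights now [5 5 5 0 0], max=5
Drop 3: O rot0 at col 1 lands with bottom-row=5; cleared 0 line(s) (total 0); column heights now [5 7 7 0 0], max=7
Test piece L rot1 at col 3 (width 2): heights before test = [5 7 7 0 0]; fits = True

Answer: yes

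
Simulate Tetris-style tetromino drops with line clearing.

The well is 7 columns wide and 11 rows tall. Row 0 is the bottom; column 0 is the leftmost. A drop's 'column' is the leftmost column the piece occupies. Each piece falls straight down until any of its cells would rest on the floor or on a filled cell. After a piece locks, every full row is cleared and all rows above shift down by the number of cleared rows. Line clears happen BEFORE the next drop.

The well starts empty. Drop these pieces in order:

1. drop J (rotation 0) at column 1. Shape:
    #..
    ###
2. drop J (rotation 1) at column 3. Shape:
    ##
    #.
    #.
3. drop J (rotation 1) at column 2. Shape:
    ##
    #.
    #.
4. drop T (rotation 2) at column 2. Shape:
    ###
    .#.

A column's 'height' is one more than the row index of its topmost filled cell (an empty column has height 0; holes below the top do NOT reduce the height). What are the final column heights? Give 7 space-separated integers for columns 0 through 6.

Drop 1: J rot0 at col 1 lands with bottom-row=0; cleared 0 line(s) (total 0); column heights now [0 2 1 1 0 0 0], max=2
Drop 2: J rot1 at col 3 lands with bottom-row=1; cleared 0 line(s) (total 0); column heights now [0 2 1 4 4 0 0], max=4
Drop 3: J rot1 at col 2 lands with bottom-row=2; cleared 0 line(s) (total 0); column heights now [0 2 5 5 4 0 0], max=5
Drop 4: T rot2 at col 2 lands with bottom-row=5; cleared 0 line(s) (total 0); column heights now [0 2 7 7 7 0 0], max=7

Answer: 0 2 7 7 7 0 0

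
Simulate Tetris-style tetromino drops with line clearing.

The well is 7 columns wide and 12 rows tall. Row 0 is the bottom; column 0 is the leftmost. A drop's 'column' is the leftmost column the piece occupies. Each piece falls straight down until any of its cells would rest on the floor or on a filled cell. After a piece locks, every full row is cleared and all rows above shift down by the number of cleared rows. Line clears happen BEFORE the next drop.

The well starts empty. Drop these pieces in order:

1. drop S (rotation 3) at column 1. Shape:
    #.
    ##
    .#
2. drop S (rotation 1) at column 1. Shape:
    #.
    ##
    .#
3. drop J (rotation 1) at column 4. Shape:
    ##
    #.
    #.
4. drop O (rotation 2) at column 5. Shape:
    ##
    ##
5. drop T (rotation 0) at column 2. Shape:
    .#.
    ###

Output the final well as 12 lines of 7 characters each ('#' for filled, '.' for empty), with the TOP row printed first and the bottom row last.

Drop 1: S rot3 at col 1 lands with bottom-row=0; cleared 0 line(s) (total 0); column heights now [0 3 2 0 0 0 0], max=3
Drop 2: S rot1 at col 1 lands with bottom-row=2; cleared 0 line(s) (total 0); column heights now [0 5 4 0 0 0 0], max=5
Drop 3: J rot1 at col 4 lands with bottom-row=0; cleared 0 line(s) (total 0); column heights now [0 5 4 0 3 3 0], max=5
Drop 4: O rot2 at col 5 lands with bottom-row=3; cleared 0 line(s) (total 0); column heights now [0 5 4 0 3 5 5], max=5
Drop 5: T rot0 at col 2 lands with bottom-row=4; cleared 0 line(s) (total 0); column heights now [0 5 5 6 5 5 5], max=6

Answer: .......
.......
.......
.......
.......
.......
...#...
.######
.##..##
.##.##.
.##.#..
..#.#..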